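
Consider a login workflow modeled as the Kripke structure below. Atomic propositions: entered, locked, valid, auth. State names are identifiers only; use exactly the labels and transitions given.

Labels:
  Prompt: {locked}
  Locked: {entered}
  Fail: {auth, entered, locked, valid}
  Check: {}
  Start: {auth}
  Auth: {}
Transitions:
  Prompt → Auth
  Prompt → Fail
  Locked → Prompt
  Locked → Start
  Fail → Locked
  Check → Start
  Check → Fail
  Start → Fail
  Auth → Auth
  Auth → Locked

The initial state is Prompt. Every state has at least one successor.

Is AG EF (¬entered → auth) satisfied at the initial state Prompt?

States satisfying EF (¬entered → auth): {Prompt, Locked, Fail, Check, Start, Auth}.
States satisfying AG EF (¬entered → auth): {Prompt, Locked, Fail, Check, Start, Auth}.
Every state reachable from Prompt satisfies EF (¬entered → auth).
Prompt ∈ Sat(AG EF (¬entered → auth)).

Yes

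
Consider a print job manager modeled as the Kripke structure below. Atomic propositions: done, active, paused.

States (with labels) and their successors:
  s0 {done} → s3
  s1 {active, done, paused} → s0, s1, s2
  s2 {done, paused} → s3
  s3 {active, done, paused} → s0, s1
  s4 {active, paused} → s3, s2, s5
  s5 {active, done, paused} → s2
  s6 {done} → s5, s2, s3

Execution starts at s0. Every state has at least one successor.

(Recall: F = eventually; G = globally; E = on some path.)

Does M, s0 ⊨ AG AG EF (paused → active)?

Satisfied

States satisfying AG EF (paused → active): {s0, s1, s2, s3, s4, s5, s6}.
States satisfying AG AG EF (paused → active): {s0, s1, s2, s3, s4, s5, s6}.
Every state reachable from s0 satisfies AG EF (paused → active).
s0 ∈ Sat(AG AG EF (paused → active)).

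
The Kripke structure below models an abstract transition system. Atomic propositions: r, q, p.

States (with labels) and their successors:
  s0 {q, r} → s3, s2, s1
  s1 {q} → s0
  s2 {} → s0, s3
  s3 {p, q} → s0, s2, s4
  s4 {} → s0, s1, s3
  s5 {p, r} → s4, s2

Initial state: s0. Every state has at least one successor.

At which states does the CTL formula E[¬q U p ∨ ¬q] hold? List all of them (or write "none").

{s2, s3, s4, s5}

States satisfying ¬q: {s2, s4, s5}.
States satisfying p ∨ ¬q: {s2, s3, s4, s5}.
States satisfying E[¬q U p ∨ ¬q]: {s2, s3, s4, s5}.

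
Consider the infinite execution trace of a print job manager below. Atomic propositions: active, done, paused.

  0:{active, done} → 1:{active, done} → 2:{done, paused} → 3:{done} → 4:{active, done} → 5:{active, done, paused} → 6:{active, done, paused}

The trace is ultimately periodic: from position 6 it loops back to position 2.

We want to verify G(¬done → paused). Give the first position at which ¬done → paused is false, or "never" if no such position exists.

never

¬done → paused holds at every position 0..6, and those are all the positions the trace ever visits, so the invariant G(¬done → paused) is never violated.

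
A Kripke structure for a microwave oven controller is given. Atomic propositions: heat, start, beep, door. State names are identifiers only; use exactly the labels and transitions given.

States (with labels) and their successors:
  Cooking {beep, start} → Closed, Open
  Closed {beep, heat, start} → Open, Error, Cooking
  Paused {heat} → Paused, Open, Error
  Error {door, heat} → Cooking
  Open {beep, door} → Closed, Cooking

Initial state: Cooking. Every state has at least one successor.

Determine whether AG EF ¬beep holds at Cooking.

States satisfying EF ¬beep: {Cooking, Closed, Paused, Error, Open}.
States satisfying AG EF ¬beep: {Cooking, Closed, Paused, Error, Open}.
Every state reachable from Cooking satisfies EF ¬beep.
Cooking ∈ Sat(AG EF ¬beep).

Satisfied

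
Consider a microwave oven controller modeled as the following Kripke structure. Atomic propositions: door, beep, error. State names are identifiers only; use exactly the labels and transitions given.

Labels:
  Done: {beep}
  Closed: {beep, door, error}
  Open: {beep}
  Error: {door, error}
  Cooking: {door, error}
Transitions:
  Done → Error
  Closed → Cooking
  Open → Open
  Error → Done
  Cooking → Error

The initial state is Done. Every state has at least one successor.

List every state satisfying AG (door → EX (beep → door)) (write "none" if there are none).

{Open}

States satisfying door → EX (beep → door): {Done, Closed, Open, Cooking}.
States satisfying AG (door → EX (beep → door)): {Open}.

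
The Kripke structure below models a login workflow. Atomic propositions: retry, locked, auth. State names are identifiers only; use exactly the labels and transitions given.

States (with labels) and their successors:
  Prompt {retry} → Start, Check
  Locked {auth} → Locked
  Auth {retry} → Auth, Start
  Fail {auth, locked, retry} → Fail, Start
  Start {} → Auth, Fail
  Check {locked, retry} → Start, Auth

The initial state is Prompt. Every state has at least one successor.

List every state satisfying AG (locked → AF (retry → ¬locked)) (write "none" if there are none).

States satisfying locked → AF (retry → ¬locked): {Prompt, Locked, Auth, Start, Check}.
States satisfying AG (locked → AF (retry → ¬locked)): {Locked}.

{Locked}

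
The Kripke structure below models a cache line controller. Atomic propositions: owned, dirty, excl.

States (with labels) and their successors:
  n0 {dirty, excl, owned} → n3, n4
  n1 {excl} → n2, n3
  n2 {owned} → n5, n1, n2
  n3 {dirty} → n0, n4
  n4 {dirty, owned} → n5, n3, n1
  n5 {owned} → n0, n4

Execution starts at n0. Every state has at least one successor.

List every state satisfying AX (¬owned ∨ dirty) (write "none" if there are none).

{n0, n3, n5}

States satisfying ¬owned ∨ dirty: {n0, n1, n3, n4}.
States satisfying AX (¬owned ∨ dirty): {n0, n3, n5}.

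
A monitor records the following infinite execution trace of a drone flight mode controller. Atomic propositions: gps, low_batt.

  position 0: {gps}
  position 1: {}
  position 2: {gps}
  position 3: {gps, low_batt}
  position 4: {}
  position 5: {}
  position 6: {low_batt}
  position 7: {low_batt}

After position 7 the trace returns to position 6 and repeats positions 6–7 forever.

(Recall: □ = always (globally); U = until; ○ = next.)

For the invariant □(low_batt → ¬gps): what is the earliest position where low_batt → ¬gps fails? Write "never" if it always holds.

3

Check low_batt → ¬gps at each position in order: 0 ✓, 1 ✓, 2 ✓.
At position 3 the labels are {gps, low_batt}, so low_batt → ¬gps is false there. This is the first violation.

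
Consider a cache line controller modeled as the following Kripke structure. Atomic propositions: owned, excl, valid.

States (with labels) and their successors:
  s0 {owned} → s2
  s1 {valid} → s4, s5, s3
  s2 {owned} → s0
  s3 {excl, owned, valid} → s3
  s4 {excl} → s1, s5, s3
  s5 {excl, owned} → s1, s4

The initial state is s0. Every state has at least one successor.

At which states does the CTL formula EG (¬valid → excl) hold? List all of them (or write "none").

States satisfying ¬valid → excl: {s1, s3, s4, s5}.
States satisfying EG (¬valid → excl): {s1, s3, s4, s5}.

{s1, s3, s4, s5}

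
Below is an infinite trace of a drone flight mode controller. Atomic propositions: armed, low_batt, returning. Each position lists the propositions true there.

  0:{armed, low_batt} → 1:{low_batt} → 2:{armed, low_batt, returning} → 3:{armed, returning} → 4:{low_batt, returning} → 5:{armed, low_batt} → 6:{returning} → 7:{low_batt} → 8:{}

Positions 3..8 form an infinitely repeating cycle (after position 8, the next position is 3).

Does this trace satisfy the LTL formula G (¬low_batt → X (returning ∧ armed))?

No

¬low_batt → X (returning ∧ armed) must hold at every position from 0 onward. It fails at position 3, so G (¬low_batt → X (returning ∧ armed)) is false.
Positions where ¬low_batt holds: 3, 6, 8.
Check X (returning ∧ armed) at each: 3→fails, 6→fails, 8→ok.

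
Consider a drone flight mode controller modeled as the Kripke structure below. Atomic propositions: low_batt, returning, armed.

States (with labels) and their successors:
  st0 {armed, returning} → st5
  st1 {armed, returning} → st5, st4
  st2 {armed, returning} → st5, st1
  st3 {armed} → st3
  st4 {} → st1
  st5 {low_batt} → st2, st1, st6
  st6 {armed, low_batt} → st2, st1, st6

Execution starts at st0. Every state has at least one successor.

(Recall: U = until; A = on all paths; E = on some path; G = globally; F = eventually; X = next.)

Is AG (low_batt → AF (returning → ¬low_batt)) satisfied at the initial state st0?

States satisfying low_batt → AF (returning → ¬low_batt): {st0, st1, st2, st3, st4, st5, st6}.
States satisfying AG (low_batt → AF (returning → ¬low_batt)): {st0, st1, st2, st3, st4, st5, st6}.
Every state reachable from st0 satisfies low_batt → AF (returning → ¬low_batt).
st0 ∈ Sat(AG (low_batt → AF (returning → ¬low_batt))).

Yes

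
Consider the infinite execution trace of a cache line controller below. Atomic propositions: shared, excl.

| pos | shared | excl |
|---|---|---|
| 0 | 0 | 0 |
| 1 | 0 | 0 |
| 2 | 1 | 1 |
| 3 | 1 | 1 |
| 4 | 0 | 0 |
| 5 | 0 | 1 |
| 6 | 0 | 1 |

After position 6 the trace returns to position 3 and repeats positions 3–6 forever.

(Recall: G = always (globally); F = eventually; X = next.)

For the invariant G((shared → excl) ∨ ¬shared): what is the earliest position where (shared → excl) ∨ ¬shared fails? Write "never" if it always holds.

never

(shared → excl) ∨ ¬shared holds at every position 0..6, and those are all the positions the trace ever visits, so the invariant G((shared → excl) ∨ ¬shared) is never violated.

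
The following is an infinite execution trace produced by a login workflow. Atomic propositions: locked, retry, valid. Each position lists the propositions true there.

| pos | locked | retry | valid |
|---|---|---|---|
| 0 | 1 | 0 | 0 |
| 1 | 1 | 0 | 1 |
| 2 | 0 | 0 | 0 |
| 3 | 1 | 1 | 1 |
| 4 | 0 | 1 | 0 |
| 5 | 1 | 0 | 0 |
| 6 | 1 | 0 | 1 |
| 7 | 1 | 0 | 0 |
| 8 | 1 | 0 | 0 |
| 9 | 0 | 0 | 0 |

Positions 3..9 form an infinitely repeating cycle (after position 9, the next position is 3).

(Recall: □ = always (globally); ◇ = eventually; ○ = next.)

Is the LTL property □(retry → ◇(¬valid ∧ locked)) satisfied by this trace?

retry → ◇(¬valid ∧ locked) holds at every position 0..9, and those are all positions ever visited, so □(retry → ◇(¬valid ∧ locked)) holds.
Positions where retry holds: 3, 4.
Check ◇(¬valid ∧ locked) at each: 3→ok, 4→ok.

Satisfied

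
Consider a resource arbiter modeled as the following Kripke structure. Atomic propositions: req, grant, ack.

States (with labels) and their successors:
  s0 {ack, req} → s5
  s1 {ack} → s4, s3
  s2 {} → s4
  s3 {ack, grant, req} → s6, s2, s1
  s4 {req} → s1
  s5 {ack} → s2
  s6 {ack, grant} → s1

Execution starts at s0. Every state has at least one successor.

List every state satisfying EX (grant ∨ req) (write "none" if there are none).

{s1, s2, s3}

States satisfying grant ∨ req: {s0, s3, s4, s6}.
States satisfying EX (grant ∨ req): {s1, s2, s3}.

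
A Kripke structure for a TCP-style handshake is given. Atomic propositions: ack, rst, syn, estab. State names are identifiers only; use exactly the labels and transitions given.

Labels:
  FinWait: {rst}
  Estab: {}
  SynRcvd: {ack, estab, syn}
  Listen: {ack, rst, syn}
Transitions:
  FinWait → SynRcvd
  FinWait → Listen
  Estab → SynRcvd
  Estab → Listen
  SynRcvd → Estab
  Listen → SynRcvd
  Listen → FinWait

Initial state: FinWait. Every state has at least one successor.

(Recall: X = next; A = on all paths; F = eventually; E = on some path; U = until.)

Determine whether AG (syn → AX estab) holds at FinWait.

Violated

States satisfying syn → AX estab: {FinWait, Estab}.
States satisfying AG (syn → AX estab): ∅.
Listen is reachable from FinWait and violates syn → AX estab, so AG fails at FinWait.
FinWait ∉ Sat(AG (syn → AX estab)).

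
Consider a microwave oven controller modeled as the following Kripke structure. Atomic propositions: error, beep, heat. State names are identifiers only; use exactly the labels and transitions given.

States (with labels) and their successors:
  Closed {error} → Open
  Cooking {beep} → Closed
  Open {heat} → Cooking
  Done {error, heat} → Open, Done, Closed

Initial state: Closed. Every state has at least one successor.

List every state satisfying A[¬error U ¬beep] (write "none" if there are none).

{Closed, Cooking, Open, Done}

States satisfying ¬error: {Cooking, Open}.
States satisfying ¬beep: {Closed, Open, Done}.
States satisfying A[¬error U ¬beep]: {Closed, Cooking, Open, Done}.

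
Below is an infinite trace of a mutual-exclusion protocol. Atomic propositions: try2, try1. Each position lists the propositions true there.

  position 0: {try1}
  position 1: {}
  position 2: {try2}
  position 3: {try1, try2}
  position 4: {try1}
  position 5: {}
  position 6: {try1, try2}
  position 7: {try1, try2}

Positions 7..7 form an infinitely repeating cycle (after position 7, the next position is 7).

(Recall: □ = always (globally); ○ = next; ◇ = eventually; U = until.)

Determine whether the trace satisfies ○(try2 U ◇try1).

Yes

The position after 0 is 1; try2 U ◇try1 is true there.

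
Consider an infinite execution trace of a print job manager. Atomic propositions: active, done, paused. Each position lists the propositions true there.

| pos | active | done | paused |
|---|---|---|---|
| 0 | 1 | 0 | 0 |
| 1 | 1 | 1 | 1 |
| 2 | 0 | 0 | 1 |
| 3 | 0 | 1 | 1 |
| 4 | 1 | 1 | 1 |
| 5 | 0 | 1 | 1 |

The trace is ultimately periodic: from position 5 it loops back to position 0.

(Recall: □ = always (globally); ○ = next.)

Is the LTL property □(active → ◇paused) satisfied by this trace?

active → ◇paused holds at every position 0..5, and those are all positions ever visited, so □(active → ◇paused) holds.
Positions where active holds: 0, 1, 4.
Check ◇paused at each: 0→ok, 1→ok, 4→ok.

Yes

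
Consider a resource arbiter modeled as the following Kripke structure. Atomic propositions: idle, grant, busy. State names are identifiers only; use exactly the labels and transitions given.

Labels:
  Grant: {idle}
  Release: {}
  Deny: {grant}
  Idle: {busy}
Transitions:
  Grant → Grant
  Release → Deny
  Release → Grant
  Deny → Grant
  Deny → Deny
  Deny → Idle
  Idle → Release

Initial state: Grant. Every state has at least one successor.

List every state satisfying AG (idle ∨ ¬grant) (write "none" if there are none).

{Grant}

States satisfying idle ∨ ¬grant: {Grant, Release, Idle}.
States satisfying AG (idle ∨ ¬grant): {Grant}.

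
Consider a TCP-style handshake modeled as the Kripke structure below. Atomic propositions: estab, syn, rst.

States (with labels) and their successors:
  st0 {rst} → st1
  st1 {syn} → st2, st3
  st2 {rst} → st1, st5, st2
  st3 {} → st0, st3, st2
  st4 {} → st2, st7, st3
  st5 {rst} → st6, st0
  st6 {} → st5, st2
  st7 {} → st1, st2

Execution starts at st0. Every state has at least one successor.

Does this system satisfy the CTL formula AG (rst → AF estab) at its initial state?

States satisfying rst → AF estab: {st1, st3, st4, st6, st7}.
States satisfying AG (rst → AF estab): ∅.
st0 is reachable from st0 and violates rst → AF estab, so AG fails at st0.
st0 ∉ Sat(AG (rst → AF estab)).

No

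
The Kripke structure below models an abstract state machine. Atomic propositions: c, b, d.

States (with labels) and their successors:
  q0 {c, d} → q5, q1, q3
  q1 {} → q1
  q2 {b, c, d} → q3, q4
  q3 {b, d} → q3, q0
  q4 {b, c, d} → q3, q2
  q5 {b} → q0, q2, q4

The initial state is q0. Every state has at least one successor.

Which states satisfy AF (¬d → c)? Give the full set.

States satisfying ¬d → c: {q0, q2, q3, q4}.
States satisfying AF (¬d → c): {q0, q2, q3, q4, q5}.

{q0, q2, q3, q4, q5}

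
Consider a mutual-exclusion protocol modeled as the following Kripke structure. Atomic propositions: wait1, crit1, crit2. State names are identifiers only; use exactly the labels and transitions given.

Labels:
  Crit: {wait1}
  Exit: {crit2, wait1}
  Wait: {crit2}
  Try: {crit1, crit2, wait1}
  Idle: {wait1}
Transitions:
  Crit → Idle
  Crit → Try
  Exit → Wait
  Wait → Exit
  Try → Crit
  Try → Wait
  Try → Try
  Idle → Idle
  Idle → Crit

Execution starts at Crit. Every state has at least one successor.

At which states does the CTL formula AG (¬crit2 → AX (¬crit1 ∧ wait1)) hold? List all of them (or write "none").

States satisfying ¬crit2 → AX (¬crit1 ∧ wait1): {Exit, Wait, Try, Idle}.
States satisfying AG (¬crit2 → AX (¬crit1 ∧ wait1)): {Exit, Wait}.

{Exit, Wait}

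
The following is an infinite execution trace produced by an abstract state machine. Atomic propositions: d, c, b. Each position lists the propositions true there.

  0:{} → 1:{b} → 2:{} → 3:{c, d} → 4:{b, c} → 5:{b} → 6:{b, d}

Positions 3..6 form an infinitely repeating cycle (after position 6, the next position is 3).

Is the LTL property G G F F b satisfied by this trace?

Holds

G F F b holds at every position 0..6, and those are all positions ever visited, so G G F F b holds.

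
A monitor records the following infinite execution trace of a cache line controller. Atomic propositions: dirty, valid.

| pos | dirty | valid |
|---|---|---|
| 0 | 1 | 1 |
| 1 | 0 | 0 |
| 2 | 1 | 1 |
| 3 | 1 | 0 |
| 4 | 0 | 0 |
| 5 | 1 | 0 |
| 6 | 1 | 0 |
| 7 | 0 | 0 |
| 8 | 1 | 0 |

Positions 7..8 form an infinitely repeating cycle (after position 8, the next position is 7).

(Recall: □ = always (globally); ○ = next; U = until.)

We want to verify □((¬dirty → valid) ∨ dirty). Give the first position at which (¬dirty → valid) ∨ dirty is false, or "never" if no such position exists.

Check (¬dirty → valid) ∨ dirty at each position in order: 0 ✓.
At position 1 the labels are {}, so (¬dirty → valid) ∨ dirty is false there. This is the first violation.

1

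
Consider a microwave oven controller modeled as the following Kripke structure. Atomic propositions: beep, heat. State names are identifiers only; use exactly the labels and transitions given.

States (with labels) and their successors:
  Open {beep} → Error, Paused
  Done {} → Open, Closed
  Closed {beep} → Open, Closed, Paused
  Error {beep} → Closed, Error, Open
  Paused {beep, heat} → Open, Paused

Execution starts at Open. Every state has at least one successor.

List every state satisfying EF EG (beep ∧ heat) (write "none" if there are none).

{Open, Done, Closed, Error, Paused}

States satisfying EG (beep ∧ heat): {Paused}.
States satisfying EF EG (beep ∧ heat): {Open, Done, Closed, Error, Paused}.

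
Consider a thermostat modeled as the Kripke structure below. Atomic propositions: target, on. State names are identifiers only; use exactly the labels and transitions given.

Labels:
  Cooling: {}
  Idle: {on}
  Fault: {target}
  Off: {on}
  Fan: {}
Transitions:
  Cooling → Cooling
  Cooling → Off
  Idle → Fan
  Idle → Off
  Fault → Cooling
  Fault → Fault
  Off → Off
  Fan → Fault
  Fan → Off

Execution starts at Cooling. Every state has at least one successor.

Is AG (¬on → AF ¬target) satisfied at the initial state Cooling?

States satisfying ¬on → AF ¬target: {Cooling, Idle, Off, Fan}.
States satisfying AG (¬on → AF ¬target): {Cooling, Off}.
Every state reachable from Cooling satisfies ¬on → AF ¬target.
Cooling ∈ Sat(AG (¬on → AF ¬target)).

Holds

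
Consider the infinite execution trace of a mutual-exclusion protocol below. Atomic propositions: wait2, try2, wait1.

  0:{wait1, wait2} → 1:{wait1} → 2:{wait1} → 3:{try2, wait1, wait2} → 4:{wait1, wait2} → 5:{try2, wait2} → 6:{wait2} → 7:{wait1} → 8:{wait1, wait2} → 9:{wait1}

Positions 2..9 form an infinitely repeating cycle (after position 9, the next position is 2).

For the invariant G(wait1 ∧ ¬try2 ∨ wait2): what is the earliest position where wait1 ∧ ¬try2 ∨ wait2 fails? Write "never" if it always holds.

never

wait1 ∧ ¬try2 ∨ wait2 holds at every position 0..9, and those are all the positions the trace ever visits, so the invariant G(wait1 ∧ ¬try2 ∨ wait2) is never violated.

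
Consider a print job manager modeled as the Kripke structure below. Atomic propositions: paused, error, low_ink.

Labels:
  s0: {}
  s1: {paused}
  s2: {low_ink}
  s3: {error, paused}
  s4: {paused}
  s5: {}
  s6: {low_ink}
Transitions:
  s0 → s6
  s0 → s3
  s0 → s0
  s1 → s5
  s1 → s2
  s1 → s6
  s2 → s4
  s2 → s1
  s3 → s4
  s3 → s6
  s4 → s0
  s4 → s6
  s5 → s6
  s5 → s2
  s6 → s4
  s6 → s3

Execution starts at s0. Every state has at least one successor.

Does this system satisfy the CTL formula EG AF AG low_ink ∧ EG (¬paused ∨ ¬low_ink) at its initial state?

States satisfying AF AG low_ink: ∅.
States satisfying EG AF AG low_ink: ∅.
States satisfying ¬paused ∨ ¬low_ink: {s0, s1, s2, s3, s4, s5, s6}.
States satisfying EG (¬paused ∨ ¬low_ink): {s0, s1, s2, s3, s4, s5, s6}.
States satisfying EG AF AG low_ink ∧ EG (¬paused ∨ ¬low_ink): ∅.
s0 ∉ Sat(EG AF AG low_ink ∧ EG (¬paused ∨ ¬low_ink)).

Does not hold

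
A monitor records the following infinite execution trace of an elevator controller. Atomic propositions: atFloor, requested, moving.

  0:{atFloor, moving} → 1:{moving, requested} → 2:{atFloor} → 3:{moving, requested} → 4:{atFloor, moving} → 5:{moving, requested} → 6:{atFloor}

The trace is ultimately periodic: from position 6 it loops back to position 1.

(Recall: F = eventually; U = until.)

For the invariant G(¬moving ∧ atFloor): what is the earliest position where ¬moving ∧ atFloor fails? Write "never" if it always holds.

0

At position 0 the labels are {atFloor, moving}, so ¬moving ∧ atFloor is false there. This is the first violation.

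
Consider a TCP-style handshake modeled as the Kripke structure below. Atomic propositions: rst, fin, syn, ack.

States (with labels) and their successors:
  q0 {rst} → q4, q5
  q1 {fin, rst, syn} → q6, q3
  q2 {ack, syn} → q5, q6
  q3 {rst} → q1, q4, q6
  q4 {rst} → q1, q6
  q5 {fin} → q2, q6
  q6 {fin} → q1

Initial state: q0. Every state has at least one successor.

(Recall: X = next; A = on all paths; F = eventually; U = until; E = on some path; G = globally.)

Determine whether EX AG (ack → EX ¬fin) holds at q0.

States satisfying AG (ack → EX ¬fin): {q1, q3, q4, q6}.
States satisfying EX AG (ack → EX ¬fin): {q0, q1, q2, q3, q4, q5, q6}.
q0 ∈ Sat(EX AG (ack → EX ¬fin)).

Satisfied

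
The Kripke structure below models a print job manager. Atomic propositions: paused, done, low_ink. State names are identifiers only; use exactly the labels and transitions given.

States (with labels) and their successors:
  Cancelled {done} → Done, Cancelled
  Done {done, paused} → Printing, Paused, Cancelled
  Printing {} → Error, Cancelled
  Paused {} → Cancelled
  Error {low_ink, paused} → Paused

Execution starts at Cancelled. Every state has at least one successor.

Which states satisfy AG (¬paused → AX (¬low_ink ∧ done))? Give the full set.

none

States satisfying ¬paused → AX (¬low_ink ∧ done): {Cancelled, Done, Paused, Error}.
States satisfying AG (¬paused → AX (¬low_ink ∧ done)): ∅.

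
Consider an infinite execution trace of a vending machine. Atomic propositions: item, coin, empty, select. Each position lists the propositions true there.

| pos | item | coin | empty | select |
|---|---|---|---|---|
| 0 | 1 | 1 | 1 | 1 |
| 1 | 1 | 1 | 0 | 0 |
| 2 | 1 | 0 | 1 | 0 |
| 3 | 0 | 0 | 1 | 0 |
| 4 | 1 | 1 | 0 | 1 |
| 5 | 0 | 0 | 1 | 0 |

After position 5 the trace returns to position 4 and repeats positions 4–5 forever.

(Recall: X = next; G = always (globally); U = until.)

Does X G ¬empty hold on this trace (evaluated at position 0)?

The position after 0 is 1; G ¬empty is false there.

Violated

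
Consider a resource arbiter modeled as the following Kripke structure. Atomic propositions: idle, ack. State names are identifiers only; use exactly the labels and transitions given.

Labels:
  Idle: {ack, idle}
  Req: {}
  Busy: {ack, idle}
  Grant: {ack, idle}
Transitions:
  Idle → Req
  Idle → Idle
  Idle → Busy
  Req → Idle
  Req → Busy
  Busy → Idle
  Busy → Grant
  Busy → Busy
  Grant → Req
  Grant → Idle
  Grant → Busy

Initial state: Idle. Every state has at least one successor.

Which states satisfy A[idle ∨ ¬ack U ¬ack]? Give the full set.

States satisfying idle ∨ ¬ack: {Idle, Req, Busy, Grant}.
States satisfying ¬ack: {Req}.
States satisfying A[idle ∨ ¬ack U ¬ack]: {Req}.

{Req}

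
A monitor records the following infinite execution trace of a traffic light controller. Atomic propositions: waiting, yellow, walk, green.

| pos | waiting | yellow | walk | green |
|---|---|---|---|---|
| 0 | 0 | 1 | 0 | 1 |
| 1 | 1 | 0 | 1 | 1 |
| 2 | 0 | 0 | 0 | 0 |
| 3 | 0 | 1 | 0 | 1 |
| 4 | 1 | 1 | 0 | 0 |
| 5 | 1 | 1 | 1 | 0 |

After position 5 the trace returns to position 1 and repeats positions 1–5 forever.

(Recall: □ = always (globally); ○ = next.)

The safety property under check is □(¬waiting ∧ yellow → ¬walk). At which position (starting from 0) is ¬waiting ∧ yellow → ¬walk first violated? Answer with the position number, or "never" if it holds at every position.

never

¬waiting ∧ yellow → ¬walk holds at every position 0..5, and those are all the positions the trace ever visits, so the invariant □(¬waiting ∧ yellow → ¬walk) is never violated.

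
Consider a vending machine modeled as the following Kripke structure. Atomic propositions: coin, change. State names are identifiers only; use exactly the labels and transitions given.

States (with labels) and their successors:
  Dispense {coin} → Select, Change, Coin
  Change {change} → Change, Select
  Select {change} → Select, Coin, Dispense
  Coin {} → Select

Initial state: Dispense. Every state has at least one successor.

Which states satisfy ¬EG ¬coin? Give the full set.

{Dispense}

States satisfying ¬coin: {Change, Select, Coin}.
States satisfying EG ¬coin: {Change, Select, Coin}.
States satisfying ¬EG ¬coin: {Dispense}.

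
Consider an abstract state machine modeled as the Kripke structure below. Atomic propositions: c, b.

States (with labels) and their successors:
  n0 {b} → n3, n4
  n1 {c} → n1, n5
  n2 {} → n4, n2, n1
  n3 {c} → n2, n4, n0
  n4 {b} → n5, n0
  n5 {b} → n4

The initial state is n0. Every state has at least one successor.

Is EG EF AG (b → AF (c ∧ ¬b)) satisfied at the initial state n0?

No

States satisfying EF AG (b → AF (c ∧ ¬b)): ∅.
States satisfying EG EF AG (b → AF (c ∧ ¬b)): ∅.
No suitable path/successor from n0 witnesses the formula.
n0 ∉ Sat(EG EF AG (b → AF (c ∧ ¬b))).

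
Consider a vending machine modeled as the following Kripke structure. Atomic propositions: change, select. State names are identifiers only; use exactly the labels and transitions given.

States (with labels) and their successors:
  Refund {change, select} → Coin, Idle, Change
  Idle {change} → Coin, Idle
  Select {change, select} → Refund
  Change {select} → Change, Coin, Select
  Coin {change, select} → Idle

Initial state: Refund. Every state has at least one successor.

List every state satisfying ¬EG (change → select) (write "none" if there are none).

{Idle, Coin}

States satisfying change → select: {Refund, Select, Change, Coin}.
States satisfying EG (change → select): {Refund, Select, Change}.
States satisfying ¬EG (change → select): {Idle, Coin}.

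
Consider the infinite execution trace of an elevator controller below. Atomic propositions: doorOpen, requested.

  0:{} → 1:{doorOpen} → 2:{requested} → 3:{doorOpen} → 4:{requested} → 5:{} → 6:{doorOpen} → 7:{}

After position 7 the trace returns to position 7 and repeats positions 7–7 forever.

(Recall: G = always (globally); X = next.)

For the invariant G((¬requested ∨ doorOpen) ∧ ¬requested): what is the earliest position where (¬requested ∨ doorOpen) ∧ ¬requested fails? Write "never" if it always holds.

Check (¬requested ∨ doorOpen) ∧ ¬requested at each position in order: 0 ✓, 1 ✓.
At position 2 the labels are {requested}, so (¬requested ∨ doorOpen) ∧ ¬requested is false there. This is the first violation.

2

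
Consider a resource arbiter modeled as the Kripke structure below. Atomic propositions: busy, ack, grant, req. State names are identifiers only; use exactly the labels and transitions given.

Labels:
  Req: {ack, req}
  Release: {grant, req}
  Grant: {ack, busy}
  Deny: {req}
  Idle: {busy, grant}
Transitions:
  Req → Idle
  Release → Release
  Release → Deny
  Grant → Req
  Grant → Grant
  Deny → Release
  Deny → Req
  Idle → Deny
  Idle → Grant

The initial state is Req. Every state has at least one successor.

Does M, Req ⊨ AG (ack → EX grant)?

No

States satisfying ack → EX grant: {Req, Release, Deny, Idle}.
States satisfying AG (ack → EX grant): ∅.
Grant is reachable from Req and violates ack → EX grant, so AG fails at Req.
Req ∉ Sat(AG (ack → EX grant)).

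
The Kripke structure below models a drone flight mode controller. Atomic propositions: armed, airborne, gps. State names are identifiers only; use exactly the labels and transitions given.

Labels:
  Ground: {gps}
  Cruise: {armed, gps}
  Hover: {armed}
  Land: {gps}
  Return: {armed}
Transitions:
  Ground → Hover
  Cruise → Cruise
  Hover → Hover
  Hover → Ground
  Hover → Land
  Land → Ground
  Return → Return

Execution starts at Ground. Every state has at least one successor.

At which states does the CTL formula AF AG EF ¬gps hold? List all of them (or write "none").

{Ground, Hover, Land, Return}

States satisfying AG EF ¬gps: {Ground, Hover, Land, Return}.
States satisfying AF AG EF ¬gps: {Ground, Hover, Land, Return}.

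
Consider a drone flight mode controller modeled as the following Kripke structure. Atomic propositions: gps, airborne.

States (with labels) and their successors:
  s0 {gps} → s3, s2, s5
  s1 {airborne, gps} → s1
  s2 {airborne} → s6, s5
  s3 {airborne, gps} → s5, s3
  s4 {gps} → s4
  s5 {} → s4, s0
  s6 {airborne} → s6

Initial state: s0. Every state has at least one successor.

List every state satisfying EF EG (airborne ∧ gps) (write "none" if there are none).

{s0, s1, s2, s3, s5}

States satisfying EG (airborne ∧ gps): {s1, s3}.
States satisfying EF EG (airborne ∧ gps): {s0, s1, s2, s3, s5}.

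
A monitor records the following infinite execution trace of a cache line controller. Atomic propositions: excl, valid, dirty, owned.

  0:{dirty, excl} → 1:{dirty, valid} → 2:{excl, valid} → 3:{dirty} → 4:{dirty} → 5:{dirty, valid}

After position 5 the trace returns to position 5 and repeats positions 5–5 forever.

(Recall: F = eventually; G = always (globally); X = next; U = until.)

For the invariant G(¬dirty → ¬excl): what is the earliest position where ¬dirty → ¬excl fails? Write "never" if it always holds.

Check ¬dirty → ¬excl at each position in order: 0 ✓, 1 ✓.
At position 2 the labels are {excl, valid}, so ¬dirty → ¬excl is false there. This is the first violation.

2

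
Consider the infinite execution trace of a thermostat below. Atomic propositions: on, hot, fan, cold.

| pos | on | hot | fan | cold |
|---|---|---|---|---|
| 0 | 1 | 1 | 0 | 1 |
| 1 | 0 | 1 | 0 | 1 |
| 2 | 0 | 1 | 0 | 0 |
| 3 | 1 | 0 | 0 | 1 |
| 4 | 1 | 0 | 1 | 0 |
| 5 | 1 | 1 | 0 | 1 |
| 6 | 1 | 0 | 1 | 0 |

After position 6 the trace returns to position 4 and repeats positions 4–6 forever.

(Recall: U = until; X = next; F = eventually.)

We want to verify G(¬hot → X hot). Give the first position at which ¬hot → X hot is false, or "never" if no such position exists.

3

Check ¬hot → X hot at each position in order: 0 ✓, 1 ✓, 2 ✓.
At position 3 the labels are {cold, on} and the next position 4 has {fan, on}, so ¬hot → X hot is false there. This is the first violation.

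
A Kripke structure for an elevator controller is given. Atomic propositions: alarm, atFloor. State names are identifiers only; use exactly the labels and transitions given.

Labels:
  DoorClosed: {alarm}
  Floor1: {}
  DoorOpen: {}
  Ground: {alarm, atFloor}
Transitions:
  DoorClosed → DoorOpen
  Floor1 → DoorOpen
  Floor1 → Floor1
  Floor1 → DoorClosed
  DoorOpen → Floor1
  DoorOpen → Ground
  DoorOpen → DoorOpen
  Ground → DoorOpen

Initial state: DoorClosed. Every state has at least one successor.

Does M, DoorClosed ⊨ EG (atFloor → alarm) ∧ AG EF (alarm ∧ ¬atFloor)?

Yes

States satisfying atFloor → alarm: {DoorClosed, Floor1, DoorOpen, Ground}.
States satisfying EG (atFloor → alarm): {DoorClosed, Floor1, DoorOpen, Ground}.
States satisfying EF (alarm ∧ ¬atFloor): {DoorClosed, Floor1, DoorOpen, Ground}.
States satisfying AG EF (alarm ∧ ¬atFloor): {DoorClosed, Floor1, DoorOpen, Ground}.
States satisfying EG (atFloor → alarm) ∧ AG EF (alarm ∧ ¬atFloor): {DoorClosed, Floor1, DoorOpen, Ground}.
DoorClosed ∈ Sat(EG (atFloor → alarm) ∧ AG EF (alarm ∧ ¬atFloor)).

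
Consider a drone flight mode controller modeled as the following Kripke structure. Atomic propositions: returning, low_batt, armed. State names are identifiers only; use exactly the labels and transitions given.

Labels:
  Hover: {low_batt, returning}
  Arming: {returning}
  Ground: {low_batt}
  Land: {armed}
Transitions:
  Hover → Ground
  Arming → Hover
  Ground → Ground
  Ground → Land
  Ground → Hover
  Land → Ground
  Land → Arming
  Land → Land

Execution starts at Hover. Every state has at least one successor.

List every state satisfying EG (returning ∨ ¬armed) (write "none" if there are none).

States satisfying returning ∨ ¬armed: {Hover, Arming, Ground}.
States satisfying EG (returning ∨ ¬armed): {Hover, Arming, Ground}.

{Hover, Arming, Ground}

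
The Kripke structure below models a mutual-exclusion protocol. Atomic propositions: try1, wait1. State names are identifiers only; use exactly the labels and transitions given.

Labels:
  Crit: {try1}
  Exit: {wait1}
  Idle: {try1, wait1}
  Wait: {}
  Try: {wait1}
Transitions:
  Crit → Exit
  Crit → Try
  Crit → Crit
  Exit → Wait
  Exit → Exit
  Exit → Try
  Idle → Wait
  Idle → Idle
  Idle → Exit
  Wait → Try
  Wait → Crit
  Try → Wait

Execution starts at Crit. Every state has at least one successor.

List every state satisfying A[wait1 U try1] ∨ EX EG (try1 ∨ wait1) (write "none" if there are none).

{Crit, Exit, Idle, Wait}

States satisfying wait1: {Exit, Idle, Try}.
States satisfying try1: {Crit, Idle}.
States satisfying A[wait1 U try1]: {Crit, Idle}.
States satisfying EG (try1 ∨ wait1): {Crit, Exit, Idle}.
States satisfying EX EG (try1 ∨ wait1): {Crit, Exit, Idle, Wait}.
States satisfying A[wait1 U try1] ∨ EX EG (try1 ∨ wait1): {Crit, Exit, Idle, Wait}.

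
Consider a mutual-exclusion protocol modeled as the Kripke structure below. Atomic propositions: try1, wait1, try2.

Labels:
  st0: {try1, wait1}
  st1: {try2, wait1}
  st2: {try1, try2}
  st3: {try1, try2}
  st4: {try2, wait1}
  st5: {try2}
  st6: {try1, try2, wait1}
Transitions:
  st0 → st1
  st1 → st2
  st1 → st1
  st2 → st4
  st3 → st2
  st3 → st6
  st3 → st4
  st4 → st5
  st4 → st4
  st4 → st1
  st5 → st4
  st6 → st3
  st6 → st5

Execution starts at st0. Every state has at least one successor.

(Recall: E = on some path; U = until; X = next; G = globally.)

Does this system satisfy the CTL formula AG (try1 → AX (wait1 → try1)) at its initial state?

Violated

States satisfying try1 → AX (wait1 → try1): {st1, st4, st5, st6}.
States satisfying AG (try1 → AX (wait1 → try1)): ∅.
st0 is reachable from st0 and violates try1 → AX (wait1 → try1), so AG fails at st0.
st0 ∉ Sat(AG (try1 → AX (wait1 → try1))).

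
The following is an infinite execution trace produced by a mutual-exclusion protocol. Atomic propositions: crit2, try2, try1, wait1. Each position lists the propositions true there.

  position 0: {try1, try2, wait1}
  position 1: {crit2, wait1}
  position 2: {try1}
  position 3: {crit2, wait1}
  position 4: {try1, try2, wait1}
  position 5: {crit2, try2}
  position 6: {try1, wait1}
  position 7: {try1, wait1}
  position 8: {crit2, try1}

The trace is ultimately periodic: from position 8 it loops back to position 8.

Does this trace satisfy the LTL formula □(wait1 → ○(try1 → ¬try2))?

Does not hold

wait1 → ○(try1 → ¬try2) must hold at every position from 0 onward. It fails at position 3, so □(wait1 → ○(try1 → ¬try2)) is false.
Positions where wait1 holds: 0, 1, 3, 4, 6, 7.
Check ○(try1 → ¬try2) at each: 0→ok, 1→ok, 3→fails, 4→ok, 6→ok, 7→ok.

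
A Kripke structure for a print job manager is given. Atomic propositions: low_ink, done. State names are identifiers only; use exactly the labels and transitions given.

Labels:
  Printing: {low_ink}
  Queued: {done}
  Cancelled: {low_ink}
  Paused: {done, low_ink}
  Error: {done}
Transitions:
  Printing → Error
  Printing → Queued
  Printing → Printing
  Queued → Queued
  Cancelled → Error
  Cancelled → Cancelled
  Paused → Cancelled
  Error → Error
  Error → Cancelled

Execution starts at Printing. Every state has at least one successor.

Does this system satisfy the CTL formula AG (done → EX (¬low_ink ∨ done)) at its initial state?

States satisfying done → EX (¬low_ink ∨ done): {Printing, Queued, Cancelled, Error}.
States satisfying AG (done → EX (¬low_ink ∨ done)): {Printing, Queued, Cancelled, Error}.
Every state reachable from Printing satisfies done → EX (¬low_ink ∨ done).
Printing ∈ Sat(AG (done → EX (¬low_ink ∨ done))).

Holds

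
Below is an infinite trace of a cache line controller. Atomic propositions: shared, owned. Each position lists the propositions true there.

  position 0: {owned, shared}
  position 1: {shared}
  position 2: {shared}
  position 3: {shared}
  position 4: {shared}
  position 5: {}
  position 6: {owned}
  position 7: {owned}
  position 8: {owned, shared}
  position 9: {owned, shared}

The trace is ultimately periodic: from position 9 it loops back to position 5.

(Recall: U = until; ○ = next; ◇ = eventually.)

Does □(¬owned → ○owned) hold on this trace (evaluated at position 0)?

¬owned → ○owned must hold at every position from 0 onward. It fails at position 1, so □(¬owned → ○owned) is false.
Positions where ¬owned holds: 1, 2, 3, 4, 5.
Check ○owned at each: 1→fails, 2→fails, 3→fails, 4→fails, 5→ok.

Violated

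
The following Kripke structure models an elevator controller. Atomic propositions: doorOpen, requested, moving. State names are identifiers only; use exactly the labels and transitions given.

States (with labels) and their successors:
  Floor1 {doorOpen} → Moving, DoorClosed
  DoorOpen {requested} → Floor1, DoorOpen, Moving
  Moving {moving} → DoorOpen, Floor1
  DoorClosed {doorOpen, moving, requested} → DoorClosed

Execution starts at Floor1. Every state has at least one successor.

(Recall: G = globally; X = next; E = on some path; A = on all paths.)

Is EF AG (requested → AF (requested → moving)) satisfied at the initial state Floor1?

Satisfied

States satisfying AG (requested → AF (requested → moving)): {DoorClosed}.
States satisfying EF AG (requested → AF (requested → moving)): {Floor1, DoorOpen, Moving, DoorClosed}.
Some path from Floor1 reaches a state where AG (requested → AF (requested → moving)) holds.
Floor1 ∈ Sat(EF AG (requested → AF (requested → moving))).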